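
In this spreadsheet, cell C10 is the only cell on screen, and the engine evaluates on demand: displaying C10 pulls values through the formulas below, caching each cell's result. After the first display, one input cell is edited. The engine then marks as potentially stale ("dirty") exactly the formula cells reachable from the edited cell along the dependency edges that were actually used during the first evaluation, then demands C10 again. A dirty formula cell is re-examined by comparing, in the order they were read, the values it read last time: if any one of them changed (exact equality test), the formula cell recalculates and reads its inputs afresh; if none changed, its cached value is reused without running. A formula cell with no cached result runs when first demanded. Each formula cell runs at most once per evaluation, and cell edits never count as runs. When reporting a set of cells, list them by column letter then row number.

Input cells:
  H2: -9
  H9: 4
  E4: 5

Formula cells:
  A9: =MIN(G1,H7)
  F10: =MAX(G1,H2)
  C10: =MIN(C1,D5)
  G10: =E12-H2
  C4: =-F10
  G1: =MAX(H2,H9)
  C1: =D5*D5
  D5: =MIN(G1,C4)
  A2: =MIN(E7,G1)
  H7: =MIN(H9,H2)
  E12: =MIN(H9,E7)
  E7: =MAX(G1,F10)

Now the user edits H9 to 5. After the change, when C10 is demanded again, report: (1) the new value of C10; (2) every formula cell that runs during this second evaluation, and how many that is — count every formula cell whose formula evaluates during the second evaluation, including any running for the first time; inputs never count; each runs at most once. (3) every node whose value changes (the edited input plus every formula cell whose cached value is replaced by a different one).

C10 now evaluates to -5.
Run set: C1, C4, C10, D5, F10, G1 (6 run).
Changed values: C1, C4, C10, D5, F10, G1, H9.

Initial pass — values computed on the first demand:
  G1 = MAX(-9, 4) = 4
  F10 = MAX(4, -9) = 4
  C4 = -(4) = -4
  D5 = MIN(4, -4) = -4
  C1 = -4 * -4 = 16
  C10 = MIN(16, -4) = -4

Second demand — change propagation:
  G1: re-runs because H9 4->5; new result 5.
  F10: re-runs because G1 4->5; new result 5.
  C4: re-runs because F10 4->5; new result -5.
  D5: re-runs because G1 4->5; C4 -4->-5; new result -5.
  C1: re-runs because D5 -4->-5; D5 -4->-5; new result 25.
  C10: re-runs because C1 16->25; D5 -4->-5; new result -5.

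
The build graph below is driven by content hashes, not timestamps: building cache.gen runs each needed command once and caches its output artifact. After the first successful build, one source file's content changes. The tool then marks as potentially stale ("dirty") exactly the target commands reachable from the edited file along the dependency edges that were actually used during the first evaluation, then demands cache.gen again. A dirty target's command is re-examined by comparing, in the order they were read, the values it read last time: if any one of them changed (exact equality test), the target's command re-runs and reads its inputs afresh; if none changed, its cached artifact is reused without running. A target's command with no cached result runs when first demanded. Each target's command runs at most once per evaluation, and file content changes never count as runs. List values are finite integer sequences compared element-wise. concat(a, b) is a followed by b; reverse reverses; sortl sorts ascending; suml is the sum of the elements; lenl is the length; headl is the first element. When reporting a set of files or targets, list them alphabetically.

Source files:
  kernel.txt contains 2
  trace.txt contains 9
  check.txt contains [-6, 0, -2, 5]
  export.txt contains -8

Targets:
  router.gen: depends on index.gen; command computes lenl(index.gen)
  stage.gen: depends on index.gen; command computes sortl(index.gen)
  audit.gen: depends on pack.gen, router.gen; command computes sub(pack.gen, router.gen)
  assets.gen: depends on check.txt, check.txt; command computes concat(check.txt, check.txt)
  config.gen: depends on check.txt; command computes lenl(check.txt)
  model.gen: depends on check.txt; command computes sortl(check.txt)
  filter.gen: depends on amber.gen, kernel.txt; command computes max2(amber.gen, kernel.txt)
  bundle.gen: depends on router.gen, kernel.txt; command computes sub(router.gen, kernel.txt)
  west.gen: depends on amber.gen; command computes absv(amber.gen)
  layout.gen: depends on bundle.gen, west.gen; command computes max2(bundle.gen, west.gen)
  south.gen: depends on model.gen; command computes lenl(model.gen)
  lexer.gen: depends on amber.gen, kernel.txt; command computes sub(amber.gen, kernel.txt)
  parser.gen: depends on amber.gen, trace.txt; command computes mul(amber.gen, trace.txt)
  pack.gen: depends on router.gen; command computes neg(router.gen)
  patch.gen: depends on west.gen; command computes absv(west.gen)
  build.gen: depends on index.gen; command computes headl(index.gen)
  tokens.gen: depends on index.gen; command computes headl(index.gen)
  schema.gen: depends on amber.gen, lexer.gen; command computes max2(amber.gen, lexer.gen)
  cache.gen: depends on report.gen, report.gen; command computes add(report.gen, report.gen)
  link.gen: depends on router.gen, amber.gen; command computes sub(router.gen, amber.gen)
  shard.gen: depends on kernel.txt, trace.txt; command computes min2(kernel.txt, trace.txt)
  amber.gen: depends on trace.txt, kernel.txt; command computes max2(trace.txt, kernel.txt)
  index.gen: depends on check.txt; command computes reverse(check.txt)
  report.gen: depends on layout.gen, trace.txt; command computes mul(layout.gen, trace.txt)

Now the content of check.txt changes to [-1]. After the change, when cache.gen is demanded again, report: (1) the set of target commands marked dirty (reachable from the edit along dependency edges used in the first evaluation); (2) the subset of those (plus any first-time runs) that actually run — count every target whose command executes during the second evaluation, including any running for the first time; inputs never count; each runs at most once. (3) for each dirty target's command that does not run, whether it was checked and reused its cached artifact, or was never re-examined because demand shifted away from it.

Initial pass — values computed on the first demand:
  amber.gen = max2(9, 2) = 9
  index.gen = reverse([-6, 0, -2, 5]) = [5, -2, 0, -6]
  router.gen = lenl([5, -2, 0, -6]) = 4
  bundle.gen = sub(4, 2) = 2
  west.gen = absv(9) = 9
  layout.gen = max2(2, 9) = 9
  report.gen = mul(9, 9) = 81
  cache.gen = add(81, 81) = 162

Second demand — change propagation:
  index.gen: re-runs because check.txt [-6, 0, -2, 5]->[-1]; new result [-1].
  router.gen: re-runs because index.gen [5, -2, 0, -6]->[-1]; new result 1.
  bundle.gen: re-runs because router.gen 4->1; new result -1.
  layout.gen: re-runs because bundle.gen 2->-1; new result 9 (unchanged).
  report.gen: re-examined; everything it read last time is the same (layout.gen unchanged, trace.txt unchanged) — cache 81 kept, no run.
  cache.gen: re-examined; everything it read last time is the same (report.gen unchanged, report.gen unchanged) — cache 162 kept, no run.

The important point: layout.gen recomputes to an identical value, and the output ends up unchanged.

Dirty set: bundle.gen, cache.gen, index.gen, layout.gen, report.gen, router.gen.
Run set: bundle.gen, index.gen, layout.gen, router.gen (4 run).
Re-examined without running (cache reused): cache.gen, report.gen.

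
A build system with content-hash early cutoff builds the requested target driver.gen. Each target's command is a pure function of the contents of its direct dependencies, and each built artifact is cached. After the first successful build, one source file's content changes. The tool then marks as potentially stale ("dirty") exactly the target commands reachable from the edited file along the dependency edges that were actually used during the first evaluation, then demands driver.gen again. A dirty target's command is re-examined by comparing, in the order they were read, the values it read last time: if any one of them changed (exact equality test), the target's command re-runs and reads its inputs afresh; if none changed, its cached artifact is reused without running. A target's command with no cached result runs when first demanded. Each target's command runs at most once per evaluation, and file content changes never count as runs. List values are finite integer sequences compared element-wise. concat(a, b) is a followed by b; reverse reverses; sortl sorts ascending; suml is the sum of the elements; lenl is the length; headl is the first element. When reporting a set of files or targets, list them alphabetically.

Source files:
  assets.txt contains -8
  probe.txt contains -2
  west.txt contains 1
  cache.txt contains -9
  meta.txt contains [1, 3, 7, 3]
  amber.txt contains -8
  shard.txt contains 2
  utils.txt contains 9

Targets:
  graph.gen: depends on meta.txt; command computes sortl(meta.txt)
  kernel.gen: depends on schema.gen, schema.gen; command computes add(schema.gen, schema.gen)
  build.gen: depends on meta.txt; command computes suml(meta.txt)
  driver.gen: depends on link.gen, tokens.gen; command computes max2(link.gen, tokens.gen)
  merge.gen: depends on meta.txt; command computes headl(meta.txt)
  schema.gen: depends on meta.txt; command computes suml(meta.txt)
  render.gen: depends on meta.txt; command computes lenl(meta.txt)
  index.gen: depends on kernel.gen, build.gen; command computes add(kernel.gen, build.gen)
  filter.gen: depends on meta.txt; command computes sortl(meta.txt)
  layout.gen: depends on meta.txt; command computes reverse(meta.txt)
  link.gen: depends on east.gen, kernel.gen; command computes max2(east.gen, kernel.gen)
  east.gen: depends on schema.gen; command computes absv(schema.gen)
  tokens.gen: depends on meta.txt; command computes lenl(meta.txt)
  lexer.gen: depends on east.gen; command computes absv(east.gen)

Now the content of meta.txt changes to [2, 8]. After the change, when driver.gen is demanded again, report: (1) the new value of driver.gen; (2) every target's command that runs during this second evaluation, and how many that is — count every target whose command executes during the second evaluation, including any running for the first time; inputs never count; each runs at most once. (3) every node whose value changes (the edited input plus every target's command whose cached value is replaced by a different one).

New value of driver.gen: 20.
Target commands that run: driver.gen, east.gen, kernel.gen, link.gen, schema.gen, tokens.gen — 6 in total.
Values that change: driver.gen, east.gen, kernel.gen, link.gen, meta.txt, schema.gen, tokens.gen.

First evaluation (everything demanded from the output):
  schema.gen = suml([1, 3, 7, 3]) = 14
  east.gen = absv(14) = 14
  kernel.gen = add(14, 14) = 28
  link.gen = max2(14, 28) = 28
  tokens.gen = lenl([1, 3, 7, 3]) = 4
  driver.gen = max2(28, 4) = 28

Propagation after the edit:
  schema.gen: runs — meta.txt [1, 3, 7, 3]->[2, 8]; result 10.
  east.gen: runs — schema.gen 14->10; result 10.
  kernel.gen: runs — schema.gen 14->10; schema.gen 14->10; result 20.
  link.gen: runs — east.gen 14->10; kernel.gen 28->20; result 20.
  tokens.gen: runs — meta.txt [1, 3, 7, 3]->[2, 8]; result 2.
  driver.gen: runs — link.gen 28->20; tokens.gen 4->2; result 20.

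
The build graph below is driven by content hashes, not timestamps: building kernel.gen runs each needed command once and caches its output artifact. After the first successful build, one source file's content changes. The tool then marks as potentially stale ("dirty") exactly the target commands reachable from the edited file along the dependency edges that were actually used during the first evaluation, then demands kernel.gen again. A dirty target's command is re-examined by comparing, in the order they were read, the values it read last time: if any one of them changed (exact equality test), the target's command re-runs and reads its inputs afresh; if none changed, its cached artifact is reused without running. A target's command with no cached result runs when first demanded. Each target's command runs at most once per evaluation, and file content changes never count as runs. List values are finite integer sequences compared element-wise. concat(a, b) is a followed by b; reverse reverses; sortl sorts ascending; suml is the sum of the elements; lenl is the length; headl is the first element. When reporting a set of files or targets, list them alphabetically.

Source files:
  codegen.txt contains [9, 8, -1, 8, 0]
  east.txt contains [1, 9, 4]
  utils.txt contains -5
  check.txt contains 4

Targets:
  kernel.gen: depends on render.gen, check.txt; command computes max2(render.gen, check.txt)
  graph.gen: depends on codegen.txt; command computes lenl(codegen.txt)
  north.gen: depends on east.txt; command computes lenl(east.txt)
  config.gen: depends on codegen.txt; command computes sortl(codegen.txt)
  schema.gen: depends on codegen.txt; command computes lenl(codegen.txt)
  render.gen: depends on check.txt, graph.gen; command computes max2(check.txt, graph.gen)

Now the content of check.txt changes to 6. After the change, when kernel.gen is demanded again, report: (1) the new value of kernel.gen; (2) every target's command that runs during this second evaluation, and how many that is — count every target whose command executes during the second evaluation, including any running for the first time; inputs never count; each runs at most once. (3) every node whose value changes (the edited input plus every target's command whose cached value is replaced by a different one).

kernel.gen now evaluates to 6.
Run set: kernel.gen, render.gen (2 run).
Changed values: check.txt, kernel.gen, render.gen.

Initial pass — values computed on the first demand:
  graph.gen = lenl([9, 8, -1, 8, 0]) = 5
  render.gen = max2(4, 5) = 5
  kernel.gen = max2(5, 4) = 5

Second demand — change propagation:
  render.gen: re-runs because check.txt 4->6; new result 6.
  kernel.gen: re-runs because render.gen 5->6; check.txt 4->6; new result 6.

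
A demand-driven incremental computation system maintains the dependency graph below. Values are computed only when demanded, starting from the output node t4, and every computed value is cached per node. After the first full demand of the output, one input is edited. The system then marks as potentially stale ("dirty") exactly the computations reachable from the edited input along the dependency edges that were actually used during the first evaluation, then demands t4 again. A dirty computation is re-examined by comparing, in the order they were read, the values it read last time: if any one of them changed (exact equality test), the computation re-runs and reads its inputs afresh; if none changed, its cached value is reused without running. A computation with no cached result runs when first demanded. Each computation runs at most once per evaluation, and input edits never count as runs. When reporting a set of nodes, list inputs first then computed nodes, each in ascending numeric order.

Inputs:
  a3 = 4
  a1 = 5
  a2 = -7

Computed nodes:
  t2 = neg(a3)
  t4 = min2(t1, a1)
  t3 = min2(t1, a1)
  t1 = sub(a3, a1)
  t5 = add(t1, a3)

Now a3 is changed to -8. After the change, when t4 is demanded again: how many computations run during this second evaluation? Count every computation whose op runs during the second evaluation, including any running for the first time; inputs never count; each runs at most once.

Computations that run: t1, t4 — 2 in total.

First evaluation (everything demanded from the output):
  t1 = sub(4, 5) = -1
  t4 = min2(-1, 5) = -1

Propagation after the edit:
  t1: runs — a3 4->-8; result -13.
  t4: runs — t1 -1->-13; result -13.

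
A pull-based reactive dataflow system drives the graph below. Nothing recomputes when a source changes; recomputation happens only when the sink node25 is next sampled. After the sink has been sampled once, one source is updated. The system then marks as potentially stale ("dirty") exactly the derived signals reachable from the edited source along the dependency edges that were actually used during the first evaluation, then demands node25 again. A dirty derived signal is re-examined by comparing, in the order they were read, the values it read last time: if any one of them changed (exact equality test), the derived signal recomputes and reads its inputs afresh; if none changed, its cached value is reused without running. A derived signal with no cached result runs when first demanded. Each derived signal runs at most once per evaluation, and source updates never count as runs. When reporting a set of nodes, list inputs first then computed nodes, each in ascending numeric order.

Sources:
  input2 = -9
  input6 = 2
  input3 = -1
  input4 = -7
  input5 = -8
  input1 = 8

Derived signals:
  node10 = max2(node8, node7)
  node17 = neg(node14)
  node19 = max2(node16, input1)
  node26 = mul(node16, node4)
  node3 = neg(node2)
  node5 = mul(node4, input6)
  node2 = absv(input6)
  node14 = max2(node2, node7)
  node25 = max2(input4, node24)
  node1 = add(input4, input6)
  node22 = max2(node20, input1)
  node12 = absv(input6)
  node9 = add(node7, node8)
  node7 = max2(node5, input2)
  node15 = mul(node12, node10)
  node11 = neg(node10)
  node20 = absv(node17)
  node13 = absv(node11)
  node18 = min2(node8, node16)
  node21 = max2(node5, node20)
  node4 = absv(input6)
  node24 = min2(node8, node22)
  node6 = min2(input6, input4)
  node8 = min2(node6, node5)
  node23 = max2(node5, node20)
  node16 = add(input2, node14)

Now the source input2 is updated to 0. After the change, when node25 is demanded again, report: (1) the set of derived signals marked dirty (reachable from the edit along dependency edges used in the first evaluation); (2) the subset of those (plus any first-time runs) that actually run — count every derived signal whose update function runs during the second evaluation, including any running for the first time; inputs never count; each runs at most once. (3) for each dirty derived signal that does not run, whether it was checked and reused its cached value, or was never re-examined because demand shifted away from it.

Marked dirty: node7, node14, node17, node20, node22, node24, node25.
Derived signals that run: node7 — 1 in total.
Checked but reused from cache: node14, node17, node20, node22, node24, node25.
Key observation: the change is absorbed at node7 — it re-runs but produces the same value, and the output's value is unchanged.

First evaluation (everything demanded from the output):
  node2 = absv(2) = 2
  node4 = absv(2) = 2
  node5 = mul(2, 2) = 4
  node6 = min2(2, -7) = -7
  node7 = max2(4, -9) = 4
  node8 = min2(-7, 4) = -7
  node14 = max2(2, 4) = 4
  node17 = neg(4) = -4
  node20 = absv(-4) = 4
  node22 = max2(4, 8) = 8
  node24 = min2(-7, 8) = -7
  node25 = max2(-7, -7) = -7

Propagation after the edit:
  node7: runs — input2 -9->0; result 4 (same value as before).
  node14: checked — values it read are unchanged (node2 unchanged, node7 unchanged); reused cached 4 without running.
  node17: checked — values it read are unchanged (node14 unchanged); reused cached -4 without running.
  node20: checked — values it read are unchanged (node17 unchanged); reused cached 4 without running.
  node22: checked — values it read are unchanged (node20 unchanged, input1 unchanged); reused cached 8 without running.
  node24: checked — values it read are unchanged (node8 unchanged, node22 unchanged); reused cached -7 without running.
  node25: checked — values it read are unchanged (input4 unchanged, node24 unchanged); reused cached -7 without running.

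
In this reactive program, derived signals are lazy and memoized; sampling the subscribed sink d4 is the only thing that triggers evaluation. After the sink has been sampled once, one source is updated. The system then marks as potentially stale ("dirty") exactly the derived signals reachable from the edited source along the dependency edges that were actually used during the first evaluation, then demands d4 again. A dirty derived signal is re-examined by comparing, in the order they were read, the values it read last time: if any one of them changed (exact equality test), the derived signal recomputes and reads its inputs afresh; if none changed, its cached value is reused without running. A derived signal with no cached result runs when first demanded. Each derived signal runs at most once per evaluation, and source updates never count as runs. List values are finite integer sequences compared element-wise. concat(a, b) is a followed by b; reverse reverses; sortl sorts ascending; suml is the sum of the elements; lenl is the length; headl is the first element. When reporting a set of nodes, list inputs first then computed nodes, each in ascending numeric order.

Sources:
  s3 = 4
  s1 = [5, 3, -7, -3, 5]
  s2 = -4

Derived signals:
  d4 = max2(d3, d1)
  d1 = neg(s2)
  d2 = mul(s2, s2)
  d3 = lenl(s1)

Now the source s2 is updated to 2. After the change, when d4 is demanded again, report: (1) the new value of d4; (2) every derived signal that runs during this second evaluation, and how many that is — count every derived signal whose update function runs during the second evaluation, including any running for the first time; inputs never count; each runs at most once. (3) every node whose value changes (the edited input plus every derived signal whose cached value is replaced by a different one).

Demanding d4 again yields 5.
2 derived signals run: d1, d4.
The nodes whose values change: s2, d1.

First demand of the output computes:
  d1 = neg(-4) = 4
  d3 = lenl([5, 3, -7, -3, 5]) = 5
  d4 = max2(5, 4) = 5

After the edit, cleaning proceeds:
  d1: a read changed (s2 -4->2) — executes, giving -2.
  d4: a read changed (d1 4->-2) — executes, giving 5 — identical to its old value.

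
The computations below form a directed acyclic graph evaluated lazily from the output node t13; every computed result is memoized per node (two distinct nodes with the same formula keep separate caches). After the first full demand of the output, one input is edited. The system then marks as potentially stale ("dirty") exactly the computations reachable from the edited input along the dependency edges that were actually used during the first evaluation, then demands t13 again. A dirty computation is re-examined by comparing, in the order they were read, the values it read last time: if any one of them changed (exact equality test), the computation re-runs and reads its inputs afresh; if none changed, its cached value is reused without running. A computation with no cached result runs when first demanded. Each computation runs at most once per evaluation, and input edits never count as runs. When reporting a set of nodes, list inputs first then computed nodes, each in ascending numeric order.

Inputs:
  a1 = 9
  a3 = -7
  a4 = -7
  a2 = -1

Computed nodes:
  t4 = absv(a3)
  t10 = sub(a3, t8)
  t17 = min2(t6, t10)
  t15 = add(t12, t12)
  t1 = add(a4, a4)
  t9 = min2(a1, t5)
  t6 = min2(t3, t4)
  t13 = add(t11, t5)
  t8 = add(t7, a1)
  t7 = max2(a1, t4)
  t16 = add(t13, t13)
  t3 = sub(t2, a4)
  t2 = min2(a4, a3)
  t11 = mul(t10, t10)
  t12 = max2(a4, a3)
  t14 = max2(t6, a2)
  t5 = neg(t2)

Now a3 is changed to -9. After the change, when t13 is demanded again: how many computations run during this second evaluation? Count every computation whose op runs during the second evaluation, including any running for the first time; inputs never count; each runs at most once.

7 computations run: t2, t4, t5, t7, t10, t11, t13.
Note where the cutoff bites: t8 is checked, finds nothing changed, and keeps its cache.

First demand of the output computes:
  t2 = min2(-7, -7) = -7
  t4 = absv(-7) = 7
  t5 = neg(-7) = 7
  t7 = max2(9, 7) = 9
  t8 = add(9, 9) = 18
  t10 = sub(-7, 18) = -25
  t11 = mul(-25, -25) = 625
  t13 = add(625, 7) = 632

After the edit, cleaning proceeds:
  t2: a read changed (a3 -7->-9) — executes, giving -9.
  t4: a read changed (a3 -7->-9) — executes, giving 9.
  t5: a read changed (t2 -7->-9) — executes, giving 9.
  t7: a read changed (t4 7->9) — executes, giving 9 — identical to its old value.
  t8: dirty, but its reads are unchanged (t7 unchanged, a1 unchanged); cached 18 stands.
  t10: a read changed (a3 -7->-9) — executes, giving -27.
  t11: a read changed (t10 -25->-27; t10 -25->-27) — executes, giving 729.
  t13: a read changed (t11 625->729; t5 7->9) — executes, giving 738.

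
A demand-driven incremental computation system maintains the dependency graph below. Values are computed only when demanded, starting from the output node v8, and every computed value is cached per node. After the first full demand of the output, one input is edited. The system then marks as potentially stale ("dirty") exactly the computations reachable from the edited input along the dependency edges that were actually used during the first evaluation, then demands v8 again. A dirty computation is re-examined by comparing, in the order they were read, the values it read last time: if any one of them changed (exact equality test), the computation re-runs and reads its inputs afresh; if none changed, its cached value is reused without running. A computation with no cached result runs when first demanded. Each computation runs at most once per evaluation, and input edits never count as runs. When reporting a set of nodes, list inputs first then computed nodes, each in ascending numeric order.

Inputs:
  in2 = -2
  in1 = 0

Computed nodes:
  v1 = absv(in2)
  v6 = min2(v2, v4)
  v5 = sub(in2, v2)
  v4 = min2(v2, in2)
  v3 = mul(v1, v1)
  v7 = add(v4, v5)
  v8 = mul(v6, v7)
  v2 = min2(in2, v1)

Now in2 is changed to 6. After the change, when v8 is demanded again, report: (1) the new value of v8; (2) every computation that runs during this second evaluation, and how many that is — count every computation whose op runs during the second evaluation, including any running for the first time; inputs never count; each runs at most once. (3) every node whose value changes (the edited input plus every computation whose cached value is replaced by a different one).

First evaluation (everything demanded from the output):
  v1 = absv(-2) = 2
  v2 = min2(-2, 2) = -2
  v4 = min2(-2, -2) = -2
  v5 = sub(-2, -2) = 0
  v6 = min2(-2, -2) = -2
  v7 = add(-2, 0) = -2
  v8 = mul(-2, -2) = 4

Propagation after the edit:
  v1: runs — in2 -2->6; result 6.
  v2: runs — in2 -2->6; v1 2->6; result 6.
  v4: runs — v2 -2->6; in2 -2->6; result 6.
  v5: runs — in2 -2->6; v2 -2->6; result 0 (same value as before).
  v6: runs — v2 -2->6; v4 -2->6; result 6.
  v7: runs — v4 -2->6; result 6.
  v8: runs — v6 -2->6; v7 -2->6; result 36.

New value of v8: 36.
Computations that run: v1, v2, v4, v5, v6, v7, v8 — 7 in total.
Values that change: in2, v1, v2, v4, v6, v7, v8.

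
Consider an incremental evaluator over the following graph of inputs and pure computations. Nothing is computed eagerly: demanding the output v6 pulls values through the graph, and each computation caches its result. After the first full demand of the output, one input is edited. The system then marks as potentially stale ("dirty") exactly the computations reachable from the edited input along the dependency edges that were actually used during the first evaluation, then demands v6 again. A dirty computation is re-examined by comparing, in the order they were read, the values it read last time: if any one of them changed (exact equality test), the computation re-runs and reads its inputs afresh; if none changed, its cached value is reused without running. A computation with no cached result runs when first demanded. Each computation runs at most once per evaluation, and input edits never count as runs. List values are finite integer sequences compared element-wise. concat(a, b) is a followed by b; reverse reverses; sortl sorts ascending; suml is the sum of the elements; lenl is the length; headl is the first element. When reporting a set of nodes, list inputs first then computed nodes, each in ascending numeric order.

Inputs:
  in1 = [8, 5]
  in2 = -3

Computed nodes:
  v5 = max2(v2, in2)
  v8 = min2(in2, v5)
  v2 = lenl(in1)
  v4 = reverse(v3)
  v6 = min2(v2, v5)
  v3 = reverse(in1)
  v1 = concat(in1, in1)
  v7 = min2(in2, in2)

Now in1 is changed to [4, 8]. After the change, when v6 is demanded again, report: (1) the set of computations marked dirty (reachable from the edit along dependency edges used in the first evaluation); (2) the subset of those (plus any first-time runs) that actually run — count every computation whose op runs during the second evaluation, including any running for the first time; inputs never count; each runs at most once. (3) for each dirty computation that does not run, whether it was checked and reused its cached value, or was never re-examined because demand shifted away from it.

Dirty set: v2, v5, v6.
Run set: v2 (1 run).
Re-examined without running (cache reused): v5, v6.
The important point: v2 recomputes to an identical value, and the output ends up unchanged.

Initial pass — values computed on the first demand:
  v2 = lenl([8, 5]) = 2
  v5 = max2(2, -3) = 2
  v6 = min2(2, 2) = 2

Second demand — change propagation:
  v2: re-runs because in1 [8, 5]->[4, 8]; new result 2 (unchanged).
  v5: re-examined; everything it read last time is the same (v2 unchanged, in2 unchanged) — cache 2 kept, no run.
  v6: re-examined; everything it read last time is the same (v2 unchanged, v5 unchanged) — cache 2 kept, no run.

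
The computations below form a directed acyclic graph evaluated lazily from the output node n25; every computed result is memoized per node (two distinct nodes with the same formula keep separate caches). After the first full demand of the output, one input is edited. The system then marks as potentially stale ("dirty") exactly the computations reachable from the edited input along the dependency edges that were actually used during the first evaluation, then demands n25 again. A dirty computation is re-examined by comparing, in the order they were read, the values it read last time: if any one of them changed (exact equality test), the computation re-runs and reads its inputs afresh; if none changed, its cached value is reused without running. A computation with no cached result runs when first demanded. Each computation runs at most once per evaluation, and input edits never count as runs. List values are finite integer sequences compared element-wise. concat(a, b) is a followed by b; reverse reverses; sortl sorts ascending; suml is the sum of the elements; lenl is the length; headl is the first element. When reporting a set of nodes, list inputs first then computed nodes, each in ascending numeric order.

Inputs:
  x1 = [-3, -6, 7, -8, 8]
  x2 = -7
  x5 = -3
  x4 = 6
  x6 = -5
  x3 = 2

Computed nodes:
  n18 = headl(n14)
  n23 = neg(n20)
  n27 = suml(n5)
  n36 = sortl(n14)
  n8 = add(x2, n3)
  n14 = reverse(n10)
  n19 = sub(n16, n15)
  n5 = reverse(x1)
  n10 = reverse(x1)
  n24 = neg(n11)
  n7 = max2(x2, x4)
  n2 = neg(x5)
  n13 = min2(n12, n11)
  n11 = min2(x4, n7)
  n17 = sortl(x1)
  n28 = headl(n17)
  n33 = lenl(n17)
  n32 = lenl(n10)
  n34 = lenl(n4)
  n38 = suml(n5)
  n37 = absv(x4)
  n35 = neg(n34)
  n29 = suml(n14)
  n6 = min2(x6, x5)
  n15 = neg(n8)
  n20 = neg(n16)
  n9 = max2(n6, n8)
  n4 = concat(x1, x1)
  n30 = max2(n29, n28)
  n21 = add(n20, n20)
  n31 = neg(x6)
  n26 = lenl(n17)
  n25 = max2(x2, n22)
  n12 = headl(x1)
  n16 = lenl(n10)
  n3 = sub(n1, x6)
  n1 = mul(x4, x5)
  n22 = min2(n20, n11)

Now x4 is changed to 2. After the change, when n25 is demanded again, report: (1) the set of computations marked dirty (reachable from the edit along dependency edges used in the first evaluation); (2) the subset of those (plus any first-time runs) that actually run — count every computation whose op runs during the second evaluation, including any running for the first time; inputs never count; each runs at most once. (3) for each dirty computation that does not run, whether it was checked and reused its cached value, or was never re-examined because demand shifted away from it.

The edit dirties: n7, n11, n22, n25.
3 computations run: n7, n11, n22.
Cache hits after checking: n25.
Note the absorption at n22: it re-runs yet its value is the same, leaving the output's value untouched.

First demand of the output computes:
  n7 = max2(-7, 6) = 6
  n10 = reverse([-3, -6, 7, -8, 8]) = [8, -8, 7, -6, -3]
  n11 = min2(6, 6) = 6
  n16 = lenl([8, -8, 7, -6, -3]) = 5
  n20 = neg(5) = -5
  n22 = min2(-5, 6) = -5
  n25 = max2(-7, -5) = -5

After the edit, cleaning proceeds:
  n7: a read changed (x4 6->2) — executes, giving 2.
  n11: a read changed (x4 6->2; n7 6->2) — executes, giving 2.
  n22: a read changed (n11 6->2) — executes, giving -5 — identical to its old value.
  n25: dirty, but its reads are unchanged (x2 unchanged, n22 unchanged); cached -5 stands.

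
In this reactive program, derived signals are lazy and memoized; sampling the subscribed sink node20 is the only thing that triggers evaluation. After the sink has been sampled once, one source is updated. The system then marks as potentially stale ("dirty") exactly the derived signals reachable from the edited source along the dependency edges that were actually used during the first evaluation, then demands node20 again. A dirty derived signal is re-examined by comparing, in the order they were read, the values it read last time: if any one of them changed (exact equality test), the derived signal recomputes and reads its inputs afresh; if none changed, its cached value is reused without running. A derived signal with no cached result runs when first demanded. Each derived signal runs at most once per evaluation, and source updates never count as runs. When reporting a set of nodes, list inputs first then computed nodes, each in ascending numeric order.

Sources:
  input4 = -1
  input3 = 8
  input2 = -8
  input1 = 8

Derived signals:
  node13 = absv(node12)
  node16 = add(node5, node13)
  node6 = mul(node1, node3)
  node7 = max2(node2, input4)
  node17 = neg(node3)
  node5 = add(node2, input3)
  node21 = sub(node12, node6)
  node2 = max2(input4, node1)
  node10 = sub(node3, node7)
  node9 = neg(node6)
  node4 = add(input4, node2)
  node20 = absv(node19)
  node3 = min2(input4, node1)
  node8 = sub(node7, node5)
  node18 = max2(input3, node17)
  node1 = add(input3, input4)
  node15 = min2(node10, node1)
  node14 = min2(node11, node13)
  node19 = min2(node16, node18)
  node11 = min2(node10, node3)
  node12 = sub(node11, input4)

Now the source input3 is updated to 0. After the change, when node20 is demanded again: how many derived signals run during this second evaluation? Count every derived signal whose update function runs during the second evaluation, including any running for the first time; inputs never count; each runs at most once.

13 derived signals run: node1, node2, node3, node5, node7, node10, node11, node12, node13, node16, node18, node19, node20.
Note where the cutoff bites: node17 is checked, finds nothing changed, and keeps its cache.

First demand of the output computes:
  node1 = add(8, -1) = 7
  node2 = max2(-1, 7) = 7
  node3 = min2(-1, 7) = -1
  node5 = add(7, 8) = 15
  node7 = max2(7, -1) = 7
  node10 = sub(-1, 7) = -8
  node11 = min2(-8, -1) = -8
  node12 = sub(-8, -1) = -7
  node13 = absv(-7) = 7
  node16 = add(15, 7) = 22
  node17 = neg(-1) = 1
  node18 = max2(8, 1) = 8
  node19 = min2(22, 8) = 8
  node20 = absv(8) = 8

After the edit, cleaning proceeds:
  node1: a read changed (input3 8->0) — executes, giving -1.
  node2: a read changed (node1 7->-1) — executes, giving -1.
  node3: a read changed (node1 7->-1) — executes, giving -1 — identical to its old value.
  node5: a read changed (node2 7->-1; input3 8->0) — executes, giving -1.
  node7: a read changed (node2 7->-1) — executes, giving -1.
  node10: a read changed (node7 7->-1) — executes, giving 0.
  node11: a read changed (node10 -8->0) — executes, giving -1.
  node12: a read changed (node11 -8->-1) — executes, giving 0.
  node13: a read changed (node12 -7->0) — executes, giving 0.
  node16: a read changed (node5 15->-1; node13 7->0) — executes, giving -1.
  node17: dirty, but its reads are unchanged (node3 unchanged); cached 1 stands.
  node18: a read changed (input3 8->0) — executes, giving 1.
  node19: a read changed (node16 22->-1; node18 8->1) — executes, giving -1.
  node20: a read changed (node19 8->-1) — executes, giving 1.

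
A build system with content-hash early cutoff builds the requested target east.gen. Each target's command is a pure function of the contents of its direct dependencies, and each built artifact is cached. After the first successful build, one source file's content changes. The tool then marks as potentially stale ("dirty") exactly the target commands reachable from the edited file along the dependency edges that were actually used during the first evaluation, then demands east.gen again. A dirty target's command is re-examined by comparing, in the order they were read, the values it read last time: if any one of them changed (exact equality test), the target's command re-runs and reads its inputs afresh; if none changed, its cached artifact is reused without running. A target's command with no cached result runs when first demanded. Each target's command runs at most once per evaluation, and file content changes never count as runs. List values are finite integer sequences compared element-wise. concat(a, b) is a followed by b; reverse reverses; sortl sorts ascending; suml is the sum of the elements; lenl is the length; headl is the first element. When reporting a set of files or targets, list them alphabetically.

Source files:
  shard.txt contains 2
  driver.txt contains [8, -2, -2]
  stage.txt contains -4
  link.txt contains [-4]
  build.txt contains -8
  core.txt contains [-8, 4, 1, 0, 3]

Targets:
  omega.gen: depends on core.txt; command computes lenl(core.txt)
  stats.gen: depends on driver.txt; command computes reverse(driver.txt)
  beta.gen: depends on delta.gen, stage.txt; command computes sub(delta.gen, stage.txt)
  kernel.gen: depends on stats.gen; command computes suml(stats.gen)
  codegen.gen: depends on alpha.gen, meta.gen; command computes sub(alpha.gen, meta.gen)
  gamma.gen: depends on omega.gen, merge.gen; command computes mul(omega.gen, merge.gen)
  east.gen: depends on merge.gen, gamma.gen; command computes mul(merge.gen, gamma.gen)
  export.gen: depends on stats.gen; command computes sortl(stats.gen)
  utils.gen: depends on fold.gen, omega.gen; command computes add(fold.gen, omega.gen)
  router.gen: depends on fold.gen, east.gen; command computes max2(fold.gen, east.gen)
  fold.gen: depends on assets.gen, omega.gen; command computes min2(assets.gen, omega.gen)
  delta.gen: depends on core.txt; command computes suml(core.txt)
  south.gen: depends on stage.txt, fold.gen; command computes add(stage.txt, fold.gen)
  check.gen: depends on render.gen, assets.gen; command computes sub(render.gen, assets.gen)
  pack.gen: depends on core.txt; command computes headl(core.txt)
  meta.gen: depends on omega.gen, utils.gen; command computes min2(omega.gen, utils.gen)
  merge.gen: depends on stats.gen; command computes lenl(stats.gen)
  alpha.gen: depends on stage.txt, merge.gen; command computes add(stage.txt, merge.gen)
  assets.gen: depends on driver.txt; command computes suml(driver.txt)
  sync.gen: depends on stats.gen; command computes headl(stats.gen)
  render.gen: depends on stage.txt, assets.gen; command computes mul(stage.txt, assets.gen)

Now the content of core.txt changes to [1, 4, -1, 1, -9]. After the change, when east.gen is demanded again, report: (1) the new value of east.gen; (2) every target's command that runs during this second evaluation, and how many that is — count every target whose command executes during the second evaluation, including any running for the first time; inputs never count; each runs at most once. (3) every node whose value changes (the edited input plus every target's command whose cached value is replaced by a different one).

New value of east.gen: 45.
Target commands that run: omega.gen — 1 in total.
Values that change: core.txt.
Key observation: the change is absorbed at omega.gen — it re-runs but produces the same value, and the output's value is unchanged.

First evaluation (everything demanded from the output):
  omega.gen = lenl([-8, 4, 1, 0, 3]) = 5
  stats.gen = reverse([8, -2, -2]) = [-2, -2, 8]
  merge.gen = lenl([-2, -2, 8]) = 3
  gamma.gen = mul(5, 3) = 15
  east.gen = mul(3, 15) = 45

Propagation after the edit:
  omega.gen: runs — core.txt [-8, 4, 1, 0, 3]->[1, 4, -1, 1, -9]; result 5 (same value as before).
  gamma.gen: checked — values it read are unchanged (omega.gen unchanged, merge.gen unchanged); reused cached 15 without running.
  east.gen: checked — values it read are unchanged (merge.gen unchanged, gamma.gen unchanged); reused cached 45 without running.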